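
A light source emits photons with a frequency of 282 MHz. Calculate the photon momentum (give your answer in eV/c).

1.17e-6 eV/c

(h = 6.62607015e-34 J·s, c = 2.99792458e8 m/s, 1 eV = 1.602176634e-19 J.)
In SI units: f = 282 MHz = 2.82e8 Hz.
For a photon p = hf/c, so p = 6.233e-34 kg·m/s.
Converting to eV/c: p = 1.166e-6 eV/c ≈ 1.17e-6 eV/c.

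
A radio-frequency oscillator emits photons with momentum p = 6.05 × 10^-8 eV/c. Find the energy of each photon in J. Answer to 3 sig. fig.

9.69 × 10^-27 J

Use c = 2.99792458 × 10^8 m/s, 1 eV = 1.602176634 × 10^-19 J.
First convert: p = 6.05 × 10^-8 eV/c = 3.2333 × 10^-35 kg·m/s.
The photon relation is E = pc, giving E = 9.693 × 10^-27 J.
So E ≈ 9.69 × 10^-27 J.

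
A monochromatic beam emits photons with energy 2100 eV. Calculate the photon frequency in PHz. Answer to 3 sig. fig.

508 PHz

Convert to SI: E = 2100 eV = 3.3646 × 10^-16 J.
Since f = E/h for a photon, f = 5.078 × 10^17 Hz.
Converting to PHz: f = 507.8 PHz ≈ 508 PHz.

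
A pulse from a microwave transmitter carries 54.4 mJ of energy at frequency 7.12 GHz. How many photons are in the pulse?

Per-photon energy: E = 4.718·10^-24 J (from frequency = 7.12 GHz).
N = E_total / E_photon = 0.0544 J / 4.718·10^-24 J = 1.15·10^22.

1.15·10^22 photons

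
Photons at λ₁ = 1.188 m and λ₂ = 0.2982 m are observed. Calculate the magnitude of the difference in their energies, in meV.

Using E = hc/λ: E₁ = 1.6721e-25 J, E₂ = 6.6615e-25 J.
|ΔE| = |1.6721e-25 − 6.6615e-25| = 4.99e-25 J = 3.11e-3 meV.

3.11e-3 meV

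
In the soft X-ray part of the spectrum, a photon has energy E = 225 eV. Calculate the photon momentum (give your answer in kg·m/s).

1.20e-25 kg·m/s

In SI units: E = 225 eV = 3.6049e-17 J.
Since p = E/c for a photon, p = 1.202e-25 kg·m/s.
So p ≈ 1.20e-25 kg·m/s.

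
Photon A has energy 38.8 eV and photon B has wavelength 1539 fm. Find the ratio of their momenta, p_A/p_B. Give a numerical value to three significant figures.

p_A = 2.074 × 10^-26 kg·m/s (from energy = 38.8 eV, via p = E/c).
p_B = 4.305 × 10^-22 kg·m/s (from wavelength = 1539 fm, via p = h/λ).
Ratio = 2.074 × 10^-26 / 4.305 × 10^-22 = 4.82 × 10^-5.

4.82 × 10^-5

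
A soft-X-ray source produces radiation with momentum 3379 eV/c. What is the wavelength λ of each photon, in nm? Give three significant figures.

Take h = 6.62607015 × 10^-34 J·s, c = 2.99792458 × 10^8 m/s, 1 eV = 1.602176634 × 10^-19 J.
In SI units: p = 3379 eV/c = 1.8058 × 10^-24 kg·m/s.
Since λ = h/p for a photon, λ = 3.669 × 10^-10 m.
Converting to nm: λ = 0.3669 nm ≈ 0.367 nm.

0.367 nm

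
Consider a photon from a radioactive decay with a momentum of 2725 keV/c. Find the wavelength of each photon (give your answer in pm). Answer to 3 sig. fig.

Convert to SI: p = 2725 keV/c = 1.4563·10^-21 kg·m/s.
Apply λ = h/p: λ = 4.550·10^-13 m.
Converting to pm: λ = 0.4550 pm ≈ 0.455 pm.

0.455 pm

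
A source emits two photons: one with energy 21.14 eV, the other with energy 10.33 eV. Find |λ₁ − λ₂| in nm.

Using λ = hc/E: λ₁ = 5.8649 × 10^-8 m, λ₂ = 1.2002 × 10^-7 m.
|Δλ| = |5.8649 × 10^-8 − 1.2002 × 10^-7| = 6.14 × 10^-8 m = 61.4 nm.

61.4 nm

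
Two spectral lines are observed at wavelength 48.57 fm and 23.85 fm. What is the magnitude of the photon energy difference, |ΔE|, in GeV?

0.0265 GeV

Using E = hc/λ: E₁ = 4.0899e-12 J, E₂ = 8.3289e-12 J.
|ΔE| = |4.0899e-12 − 8.3289e-12| = 4.24e-12 J = 0.0265 GeV.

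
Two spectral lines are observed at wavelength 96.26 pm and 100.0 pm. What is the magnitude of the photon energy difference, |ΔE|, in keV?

0.482 keV

Using E = hc/λ: E₁ = 2.0636e-15 J, E₂ = 1.9864e-15 J.
|ΔE| = |2.0636e-15 − 1.9864e-15| = 7.72e-17 J = 0.482 keV.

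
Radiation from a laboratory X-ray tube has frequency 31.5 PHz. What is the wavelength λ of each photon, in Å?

Take c = 2.99792458e8 m/s.
First convert: f = 31.5 PHz = 3.15e16 Hz.
Since λ = c/f for a photon, λ = 9.517e-9 m.
Converting to Å: λ = 95.17 Å ≈ 95.2 Å.

95.2 Å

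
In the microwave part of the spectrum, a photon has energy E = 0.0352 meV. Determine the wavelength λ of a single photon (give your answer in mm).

35.2 mm

Use h = 6.62607015e-34 J·s, c = 2.99792458e8 m/s, 1 eV = 1.602176634e-19 J.
Convert to SI: E = 0.0352 meV = 5.6397e-24 J.
For a photon λ = hc/E, so λ = 0.03522 m.
Converting to mm: λ = 35.22 mm ≈ 35.2 mm.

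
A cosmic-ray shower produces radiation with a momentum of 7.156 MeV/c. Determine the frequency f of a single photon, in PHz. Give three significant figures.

Convert to SI: p = 7.156 MeV/c = 3.8244 × 10^-21 kg·m/s.
Since f = pc/h for a photon, f = 1.730 × 10^21 Hz.
Converting to PHz: f = 1.730 × 10^6 PHz ≈ 1.73 × 10^6 PHz.

1.73 × 10^6 PHz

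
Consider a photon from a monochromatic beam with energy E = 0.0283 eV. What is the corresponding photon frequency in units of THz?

First convert: E = 0.0283 eV = 4.5342 × 10^-21 J.
The photon relation is f = E/h, giving f = 6.843 × 10^12 Hz.
Converting to THz: f = 6.843 THz ≈ 6.84 THz.

6.84 THz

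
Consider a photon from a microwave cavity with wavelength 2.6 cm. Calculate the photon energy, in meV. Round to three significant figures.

(h = 6.62607015 × 10^-34 J·s, c = 2.99792458 × 10^8 m/s, 1 eV = 1.602176634 × 10^-19 J.)
In SI units: λ = 2.6 cm = 0.026 m.
Since E = hc/λ for a photon, E = 7.640 × 10^-24 J.
Converting to meV: E = 0.04769 meV ≈ 0.0477 meV.

0.0477 meV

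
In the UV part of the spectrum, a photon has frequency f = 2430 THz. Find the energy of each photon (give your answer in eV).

(h = 6.62607015·10^-34 J·s, 1 eV = 1.602176634·10^-19 J.)
First convert: f = 2430 THz = 2.43·10^15 Hz.
For a photon E = hf, so E = 1.610·10^-18 J.
Converting to eV: E = 10.05 eV ≈ 10.0 eV.

10.0 eV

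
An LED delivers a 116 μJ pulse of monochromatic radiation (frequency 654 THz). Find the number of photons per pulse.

2.68 × 10^14 photons

Per-photon energy: E = 4.333 × 10^-19 J (from frequency = 654 THz).
N = E_total / E_photon = 1.16 × 10^-4 J / 4.333 × 10^-19 J = 2.68 × 10^14.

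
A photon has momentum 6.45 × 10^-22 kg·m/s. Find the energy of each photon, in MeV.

1.21 MeV

For a photon E = pc, so E = 1.934 × 10^-13 J.
Converting to MeV: E = 1.207 MeV ≈ 1.21 MeV.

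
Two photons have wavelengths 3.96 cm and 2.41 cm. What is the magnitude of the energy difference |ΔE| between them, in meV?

Using E = hc/λ: E₁ = 5.016e-24 J, E₂ = 8.243e-24 J.
|ΔE| = |5.016e-24 − 8.243e-24| = 3.23e-24 J = 0.0201 meV.

0.0201 meV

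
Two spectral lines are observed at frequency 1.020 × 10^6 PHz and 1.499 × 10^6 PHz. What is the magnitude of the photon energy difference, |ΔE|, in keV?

Using E = hf: E₁ = 6.7586 × 10^-13 J, E₂ = 9.9325 × 10^-13 J.
|ΔE| = |6.7586 × 10^-13 − 9.9325 × 10^-13| = 3.17 × 10^-13 J = 1980 keV.

1980 keV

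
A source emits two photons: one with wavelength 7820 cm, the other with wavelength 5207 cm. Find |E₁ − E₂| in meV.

7.96 × 10^-6 meV

Using E = hc/λ: E₁ = 2.5402 × 10^-27 J, E₂ = 3.8150 × 10^-27 J.
|ΔE| = |2.5402 × 10^-27 − 3.8150 × 10^-27| = 1.27 × 10^-27 J = 7.96 × 10^-6 meV.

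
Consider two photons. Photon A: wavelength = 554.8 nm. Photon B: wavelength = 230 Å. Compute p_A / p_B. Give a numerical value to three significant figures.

0.0415

p_A = 1.194 × 10^-27 kg·m/s (from wavelength = 554.8 nm, via p = h/λ).
p_B = 2.881 × 10^-26 kg·m/s (from wavelength = 230 Å, via p = h/λ).
Ratio = 1.194 × 10^-27 / 2.881 × 10^-26 = 0.0415.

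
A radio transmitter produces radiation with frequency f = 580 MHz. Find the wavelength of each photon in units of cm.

51.7 cm

In SI units: f = 580 MHz = 5.80 × 10^8 Hz.
Apply λ = c/f: λ = 0.5169 m.
Converting to cm: λ = 51.69 cm ≈ 51.7 cm.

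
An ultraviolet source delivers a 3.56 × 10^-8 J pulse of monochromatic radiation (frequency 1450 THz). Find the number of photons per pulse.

Per-photon energy: E = 9.608 × 10^-19 J (from frequency = 1450 THz).
N = E_total / E_photon = 3.56 × 10^-8 J / 9.608 × 10^-19 J = 3.71 × 10^10.

3.71 × 10^10 photons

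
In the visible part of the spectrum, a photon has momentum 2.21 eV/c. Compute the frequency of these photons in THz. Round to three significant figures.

In SI units: p = 2.21 eV/c = 1.1811e-27 kg·m/s.
Since f = pc/h for a photon, f = 5.344e14 Hz.
Converting to THz: f = 534.4 THz ≈ 534 THz.

534 THz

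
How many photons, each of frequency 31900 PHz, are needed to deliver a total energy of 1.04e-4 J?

Per-photon energy: E = 2.114e-14 J (from frequency = 31900 PHz).
N = E_total / E_photon = 1.04e-4 J / 2.114e-14 J = 4.92e9.

4.92e9 photons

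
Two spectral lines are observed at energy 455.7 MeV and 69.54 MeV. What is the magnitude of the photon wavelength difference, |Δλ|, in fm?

15.1 fm

Using λ = hc/E: λ₁ = 2.7207·10^-15 m, λ₂ = 1.7829·10^-14 m.
|Δλ| = |2.7207·10^-15 − 1.7829·10^-14| = 1.51·10^-14 m = 15.1 fm.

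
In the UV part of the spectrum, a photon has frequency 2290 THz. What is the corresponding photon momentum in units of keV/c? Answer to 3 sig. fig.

Use h = 6.62607015 × 10^-34 J·s, c = 2.99792458 × 10^8 m/s, 1 eV = 1.602176634 × 10^-19 J.
In SI units: f = 2290 THz = 2.29 × 10^15 Hz.
Apply p = hf/c: p = 5.061 × 10^-27 kg·m/s.
Converting to keV/c: p = 0.009471 keV/c ≈ 9.47 × 10^-3 keV/c.

9.47 × 10^-3 keV/c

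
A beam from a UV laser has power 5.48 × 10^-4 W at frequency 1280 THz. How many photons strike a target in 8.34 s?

5.39 × 10^15 photons

Total energy: E_total = P·t = 5.48 × 10^-4 × 8.34 = 0.004570 J.
Per-photon energy: E = 8.481 × 10^-19 J.
N = E_total / E_photon = 5.39 × 10^15.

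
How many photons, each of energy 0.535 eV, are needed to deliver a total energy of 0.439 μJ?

5.12e12 photons

Per-photon energy: E = 8.572e-20 J (from energy = 0.535 eV).
N = E_total / E_photon = 4.39e-7 J / 8.572e-20 J = 5.12e12.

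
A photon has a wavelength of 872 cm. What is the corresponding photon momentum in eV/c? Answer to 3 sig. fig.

(h = 6.62607015·10^-34 J·s, c = 2.99792458·10^8 m/s, 1 eV = 1.602176634·10^-19 J.)
First convert: λ = 872 cm = 8.72 m.
The photon relation is p = h/λ, giving p = 7.599·10^-35 kg·m/s.
Converting to eV/c: p = 1.422·10^-7 eV/c ≈ 1.42·10^-7 eV/c.

1.42·10^-7 eV/c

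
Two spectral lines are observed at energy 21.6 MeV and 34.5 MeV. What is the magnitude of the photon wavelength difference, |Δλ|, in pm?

Using λ = hc/E: λ₁ = 5.740 × 10^-14 m, λ₂ = 3.594 × 10^-14 m.
|Δλ| = |5.740 × 10^-14 − 3.594 × 10^-14| = 2.15 × 10^-14 m = 0.0215 pm.

0.0215 pm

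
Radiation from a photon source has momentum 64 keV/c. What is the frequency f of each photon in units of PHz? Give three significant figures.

First convert: p = 64 keV/c = 3.4203·10^-23 kg·m/s.
Apply f = pc/h: f = 1.548·10^19 Hz.
Converting to PHz: f = 15480 PHz ≈ 1.55·10^4 PHz.

1.55·10^4 PHz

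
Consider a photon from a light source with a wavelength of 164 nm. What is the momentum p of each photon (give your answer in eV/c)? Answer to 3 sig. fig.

7.56 eV/c

(h = 6.62607015e-34 J·s, c = 2.99792458e8 m/s, 1 eV = 1.602176634e-19 J.)
First convert: λ = 164 nm = 1.64e-7 m.
The photon relation is p = h/λ, giving p = 4.040e-27 kg·m/s.
Converting to eV/c: p = 7.560 eV/c ≈ 7.56 eV/c.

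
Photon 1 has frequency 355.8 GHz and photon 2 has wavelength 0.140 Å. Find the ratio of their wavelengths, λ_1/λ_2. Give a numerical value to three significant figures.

6.02e7

λ_1 = 8.426e-4 m (from frequency = 355.8 GHz, via λ = c/f).
λ_2 = 1.400e-11 m (from wavelength = 0.140 Å, via λ given directly).
Ratio = 8.426e-4 / 1.400e-11 = 6.02e7.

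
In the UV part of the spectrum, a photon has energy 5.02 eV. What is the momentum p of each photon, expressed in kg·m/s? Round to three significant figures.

(c = 2.99792458 × 10^8 m/s, 1 eV = 1.602176634 × 10^-19 J.)
First convert: E = 5.02 eV = 8.0429 × 10^-19 J.
The photon relation is p = E/c, giving p = 2.683 × 10^-27 kg·m/s.
So p ≈ 2.68 × 10^-27 kg·m/s.

2.68 × 10^-27 kg·m/s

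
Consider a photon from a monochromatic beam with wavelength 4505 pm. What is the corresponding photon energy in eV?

275 eV

Take h = 6.62607015·10^-34 J·s, c = 2.99792458·10^8 m/s, 1 eV = 1.602176634·10^-19 J.
Convert to SI: λ = 4505 pm = 4.505·10^-9 m.
Since E = hc/λ for a photon, E = 4.409·10^-17 J.
Converting to eV: E = 275.2 eV ≈ 275 eV.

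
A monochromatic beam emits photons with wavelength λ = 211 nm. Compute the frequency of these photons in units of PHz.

1.42 PHz

In SI units: λ = 211 nm = 2.11 × 10^-7 m.
Apply f = c/λ: f = 1.421 × 10^15 Hz.
Converting to PHz: f = 1.421 PHz ≈ 1.42 PHz.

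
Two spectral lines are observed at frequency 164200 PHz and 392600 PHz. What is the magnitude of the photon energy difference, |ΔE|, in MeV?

0.945 MeV

Using E = hf: E₁ = 1.0880e-13 J, E₂ = 2.6014e-13 J.
|ΔE| = |1.0880e-13 − 2.6014e-13| = 1.51e-13 J = 0.945 MeV.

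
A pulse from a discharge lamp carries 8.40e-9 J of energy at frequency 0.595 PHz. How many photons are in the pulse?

2.13e10 photons

Per-photon energy: E = 3.943e-19 J (from frequency = 0.595 PHz).
N = E_total / E_photon = 8.40e-9 J / 3.943e-19 J = 2.13e10.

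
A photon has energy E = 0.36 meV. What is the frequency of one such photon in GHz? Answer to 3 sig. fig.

(h = 6.62607015 × 10^-34 J·s, 1 eV = 1.602176634 × 10^-19 J.)
Convert to SI: E = 0.36 meV = 5.7678 × 10^-23 J.
For a photon f = E/h, so f = 8.705 × 10^10 Hz.
Converting to GHz: f = 87.05 GHz ≈ 87.0 GHz.

87.0 GHz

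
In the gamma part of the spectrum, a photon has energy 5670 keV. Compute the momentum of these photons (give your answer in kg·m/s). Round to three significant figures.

In SI units: E = 5670 keV = 9.0843 × 10^-13 J.
Since p = E/c for a photon, p = 3.030 × 10^-21 kg·m/s.
So p ≈ 3.03 × 10^-21 kg·m/s.

3.03 × 10^-21 kg·m/s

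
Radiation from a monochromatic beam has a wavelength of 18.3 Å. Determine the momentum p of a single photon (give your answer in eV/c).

678 eV/c

(h = 6.62607015e-34 J·s, c = 2.99792458e8 m/s, 1 eV = 1.602176634e-19 J.)
Convert to SI: λ = 18.3 Å = 1.83e-9 m.
Apply p = h/λ: p = 3.621e-25 kg·m/s.
Converting to eV/c: p = 677.5 eV/c ≈ 678 eV/c.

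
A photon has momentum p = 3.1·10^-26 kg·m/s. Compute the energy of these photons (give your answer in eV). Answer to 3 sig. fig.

58.0 eV

Since E = pc for a photon, E = 9.294·10^-18 J.
Converting to eV: E = 58.01 eV ≈ 58.0 eV.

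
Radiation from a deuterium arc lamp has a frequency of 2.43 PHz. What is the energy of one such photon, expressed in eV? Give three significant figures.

10.0 eV

(h = 6.62607015e-34 J·s, 1 eV = 1.602176634e-19 J.)
First convert: f = 2.43 PHz = 2.43e15 Hz.
Apply E = hf: E = 1.610e-18 J.
Converting to eV: E = 10.05 eV ≈ 10.0 eV.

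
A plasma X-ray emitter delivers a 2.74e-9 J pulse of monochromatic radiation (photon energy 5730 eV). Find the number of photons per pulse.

Per-photon energy: E = 9.180e-16 J (from energy = 5730 eV).
N = E_total / E_photon = 2.74e-9 J / 9.180e-16 J = 2.98e6.

2.98e6 photons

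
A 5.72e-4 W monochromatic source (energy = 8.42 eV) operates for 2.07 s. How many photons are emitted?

8.78e14 photons

Total energy: E_total = P·t = 5.72e-4 × 2.07 = 0.001184 J.
Per-photon energy: E = 1.349e-18 J.
N = E_total / E_photon = 8.78e14.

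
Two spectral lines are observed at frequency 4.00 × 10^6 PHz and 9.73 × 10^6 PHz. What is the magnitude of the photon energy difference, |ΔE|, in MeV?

Using E = hf: E₁ = 2.650 × 10^-12 J, E₂ = 6.447 × 10^-12 J.
|ΔE| = |2.650 × 10^-12 − 6.447 × 10^-12| = 3.80 × 10^-12 J = 23.7 MeV.

23.7 MeV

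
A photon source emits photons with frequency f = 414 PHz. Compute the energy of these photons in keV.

In SI units: f = 414 PHz = 4.14e17 Hz.
Since E = hf for a photon, E = 2.743e-16 J.
Converting to keV: E = 1.712 keV ≈ 1.71 keV.

1.71 keV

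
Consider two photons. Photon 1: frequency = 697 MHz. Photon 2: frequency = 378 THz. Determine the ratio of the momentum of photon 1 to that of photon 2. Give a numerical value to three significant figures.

1.84e-6

p_1 = 1.541e-33 kg·m/s (from frequency = 697 MHz, via p = hf/c).
p_2 = 8.355e-28 kg·m/s (from frequency = 378 THz, via p = hf/c).
Ratio = 1.541e-33 / 8.355e-28 = 1.84e-6.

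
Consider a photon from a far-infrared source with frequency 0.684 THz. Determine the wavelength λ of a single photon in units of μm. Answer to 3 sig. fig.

First convert: f = 0.684 THz = 6.84 × 10^11 Hz.
For a photon λ = c/f, so λ = 4.383 × 10^-4 m.
Converting to μm: λ = 438.3 μm ≈ 438 μm.

438 μm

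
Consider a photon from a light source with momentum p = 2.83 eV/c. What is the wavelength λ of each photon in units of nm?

(h = 6.62607015e-34 J·s, c = 2.99792458e8 m/s, 1 eV = 1.602176634e-19 J.)
Convert to SI: p = 2.83 eV/c = 1.5124e-27 kg·m/s.
Since λ = h/p for a photon, λ = 4.381e-7 m.
Converting to nm: λ = 438.1 nm ≈ 438 nm.

438 nm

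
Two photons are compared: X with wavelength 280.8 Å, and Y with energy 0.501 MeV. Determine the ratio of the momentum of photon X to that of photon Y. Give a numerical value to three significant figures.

p_X = 2.360 × 10^-26 kg·m/s (from wavelength = 280.8 Å, via p = h/λ).
p_Y = 2.677 × 10^-22 kg·m/s (from energy = 0.501 MeV, via p = E/c).
Ratio = 2.360 × 10^-26 / 2.677 × 10^-22 = 8.81 × 10^-5.

8.81 × 10^-5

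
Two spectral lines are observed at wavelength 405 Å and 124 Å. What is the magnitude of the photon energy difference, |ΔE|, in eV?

69.4 eV

Using E = hc/λ: E₁ = 4.905e-18 J, E₂ = 1.602e-17 J.
|ΔE| = |4.905e-18 − 1.602e-17| = 1.11e-17 J = 69.4 eV.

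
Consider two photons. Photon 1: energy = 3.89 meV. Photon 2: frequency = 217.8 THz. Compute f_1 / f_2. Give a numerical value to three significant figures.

4.32e-3

f_1 = 9.406e11 Hz (from energy = 3.89 meV, via f = E/h).
f_2 = 2.178e14 Hz (from frequency = 217.8 THz, via f given directly).
Ratio = 9.406e11 / 2.178e14 = 4.32e-3.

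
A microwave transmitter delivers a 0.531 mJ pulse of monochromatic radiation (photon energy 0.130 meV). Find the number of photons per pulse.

2.55·10^19 photons

Per-photon energy: E = 2.083·10^-23 J (from energy = 0.130 meV).
N = E_total / E_photon = 5.31·10^-4 J / 2.083·10^-23 J = 2.55·10^19.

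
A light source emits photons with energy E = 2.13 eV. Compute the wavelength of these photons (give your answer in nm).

Convert to SI: E = 2.13 eV = 3.4126e-19 J.
For a photon λ = hc/E, so λ = 5.821e-7 m.
Converting to nm: λ = 582.1 nm ≈ 582 nm.

582 nm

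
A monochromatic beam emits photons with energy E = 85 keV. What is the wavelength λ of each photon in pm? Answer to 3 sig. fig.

14.6 pm

Convert to SI: E = 85 keV = 1.3619 × 10^-14 J.
Apply λ = hc/E: λ = 1.459 × 10^-11 m.
Converting to pm: λ = 14.59 pm ≈ 14.6 pm.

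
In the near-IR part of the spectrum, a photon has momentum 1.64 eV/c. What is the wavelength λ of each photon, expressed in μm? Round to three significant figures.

0.756 μm

In SI units: p = 1.64 eV/c = 8.7646·10^-28 kg·m/s.
Apply λ = h/p: λ = 7.560·10^-7 m.
Converting to μm: λ = 0.7560 μm ≈ 0.756 μm.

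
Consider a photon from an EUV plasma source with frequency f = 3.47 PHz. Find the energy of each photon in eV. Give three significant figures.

14.4 eV

Take h = 6.62607015 × 10^-34 J·s, 1 eV = 1.602176634 × 10^-19 J.
First convert: f = 3.47 PHz = 3.47 × 10^15 Hz.
The photon relation is E = hf, giving E = 2.299 × 10^-18 J.
Converting to eV: E = 14.35 eV ≈ 14.4 eV.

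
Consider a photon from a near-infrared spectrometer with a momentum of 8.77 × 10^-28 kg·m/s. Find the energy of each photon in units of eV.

Since E = pc for a photon, E = 2.629 × 10^-19 J.
Converting to eV: E = 1.641 eV ≈ 1.64 eV.

1.64 eV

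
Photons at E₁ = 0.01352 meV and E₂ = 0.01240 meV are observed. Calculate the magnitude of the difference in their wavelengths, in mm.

Using λ = hc/E: λ₁ = 0.091704 m, λ₂ = 0.099987 m.
|Δλ| = |0.091704 − 0.099987| = 0.00828 m = 8.28 mm.

8.28 mm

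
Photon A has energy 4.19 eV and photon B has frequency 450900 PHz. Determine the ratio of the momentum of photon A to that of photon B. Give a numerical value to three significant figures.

2.25 × 10^-6

p_A = 2.239 × 10^-27 kg·m/s (from energy = 4.19 eV, via p = E/c).
p_B = 9.966 × 10^-22 kg·m/s (from frequency = 450900 PHz, via p = hf/c).
Ratio = 2.239 × 10^-27 / 9.966 × 10^-22 = 2.25 × 10^-6.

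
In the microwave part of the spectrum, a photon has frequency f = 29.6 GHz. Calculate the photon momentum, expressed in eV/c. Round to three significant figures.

Use h = 6.62607015·10^-34 J·s, c = 2.99792458·10^8 m/s, 1 eV = 1.602176634·10^-19 J.
Convert to SI: f = 29.6 GHz = 2.96·10^10 Hz.
Since p = hf/c for a photon, p = 6.542·10^-32 kg·m/s.
Converting to eV/c: p = 1.224·10^-4 eV/c ≈ 1.22·10^-4 eV/c.

1.22·10^-4 eV/c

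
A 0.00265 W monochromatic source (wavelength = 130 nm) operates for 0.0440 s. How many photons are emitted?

Total energy: E_total = P·t = 0.00265 × 0.0440 = 1.166 × 10^-4 J.
Per-photon energy: E = 1.528 × 10^-18 J.
N = E_total / E_photon = 7.63 × 10^13.

7.63 × 10^13 photons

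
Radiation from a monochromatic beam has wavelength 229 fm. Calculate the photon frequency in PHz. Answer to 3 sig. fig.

Use c = 2.99792458e8 m/s.
In SI units: λ = 229 fm = 2.29e-13 m.
The photon relation is f = c/λ, giving f = 1.309e21 Hz.
Converting to PHz: f = 1.309e6 PHz ≈ 1.31e6 PHz.

1.31e6 PHz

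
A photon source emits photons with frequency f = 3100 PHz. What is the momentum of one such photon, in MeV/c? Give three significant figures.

(h = 6.62607015e-34 J·s, c = 2.99792458e8 m/s, 1 eV = 1.602176634e-19 J.)
First convert: f = 3100 PHz = 3.1e18 Hz.
Apply p = hf/c: p = 6.852e-24 kg·m/s.
Converting to MeV/c: p = 0.01282 MeV/c ≈ 0.0128 MeV/c.

0.0128 MeV/c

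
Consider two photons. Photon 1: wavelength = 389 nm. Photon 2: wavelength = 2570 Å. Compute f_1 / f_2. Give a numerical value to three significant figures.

f_1 = 7.707·10^14 Hz (from wavelength = 389 nm, via f = c/λ).
f_2 = 1.167·10^15 Hz (from wavelength = 2570 Å, via f = c/λ).
Ratio = 7.707·10^14 / 1.167·10^15 = 0.661.

0.661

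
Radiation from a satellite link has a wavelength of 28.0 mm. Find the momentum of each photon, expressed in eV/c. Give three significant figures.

4.43e-5 eV/c

(h = 6.62607015e-34 J·s, c = 2.99792458e8 m/s, 1 eV = 1.602176634e-19 J.)
Convert to SI: λ = 28.0 mm = 0.0280 m.
For a photon p = h/λ, so p = 2.366e-32 kg·m/s.
Converting to eV/c: p = 4.428e-5 eV/c ≈ 4.43e-5 eV/c.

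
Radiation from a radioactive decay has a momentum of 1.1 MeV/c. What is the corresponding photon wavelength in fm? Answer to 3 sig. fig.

1130 fm

Use h = 6.62607015e-34 J·s, c = 2.99792458e8 m/s, 1 eV = 1.602176634e-19 J.
Convert to SI: p = 1.1 MeV/c = 5.8787e-22 kg·m/s.
The photon relation is λ = h/p, giving λ = 1.127e-12 m.
Converting to fm: λ = 1127 fm ≈ 1130 fm.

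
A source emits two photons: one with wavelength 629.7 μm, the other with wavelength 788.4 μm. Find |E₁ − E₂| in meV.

0.396 meV

Using E = hc/λ: E₁ = 3.1546e-22 J, E₂ = 2.5196e-22 J.
|ΔE| = |3.1546e-22 − 2.5196e-22| = 6.35e-23 J = 0.396 meV.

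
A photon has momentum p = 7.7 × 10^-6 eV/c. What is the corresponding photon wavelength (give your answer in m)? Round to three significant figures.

In SI units: p = 7.7 × 10^-6 eV/c = 4.1151 × 10^-33 kg·m/s.
For a photon λ = h/p, so λ = 0.1610 m.
So λ ≈ 0.161 m.

0.161 m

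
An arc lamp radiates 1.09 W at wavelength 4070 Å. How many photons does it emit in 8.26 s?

Total energy: E_total = P·t = 1.09 × 8.26 = 9.003 J.
Per-photon energy: E = 4.881 × 10^-19 J.
N = E_total / E_photon = 1.84 × 10^19.

1.84 × 10^19 photons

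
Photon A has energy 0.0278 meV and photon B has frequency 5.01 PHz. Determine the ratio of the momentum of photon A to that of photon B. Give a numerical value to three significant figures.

p_A = 1.486e-32 kg·m/s (from energy = 0.0278 meV, via p = E/c).
p_B = 1.107e-26 kg·m/s (from frequency = 5.01 PHz, via p = hf/c).
Ratio = 1.486e-32 / 1.107e-26 = 1.34e-6.

1.34e-6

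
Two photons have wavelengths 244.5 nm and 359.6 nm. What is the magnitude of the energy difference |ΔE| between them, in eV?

1.62 eV

Using E = hc/λ: E₁ = 8.1245 × 10^-19 J, E₂ = 5.5240 × 10^-19 J.
|ΔE| = |8.1245 × 10^-19 − 5.5240 × 10^-19| = 2.60 × 10^-19 J = 1.62 eV.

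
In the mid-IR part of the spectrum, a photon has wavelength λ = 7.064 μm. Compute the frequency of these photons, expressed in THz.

(c = 2.99792458e8 m/s.)
Convert to SI: λ = 7.064 μm = 7.064e-6 m.
For a photon f = c/λ, so f = 4.244e13 Hz.
Converting to THz: f = 42.44 THz ≈ 42.4 THz.

42.4 THz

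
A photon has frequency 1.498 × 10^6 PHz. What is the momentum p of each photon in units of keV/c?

6200 keV/c

Convert to SI: f = 1.498 × 10^6 PHz = 1.498 × 10^21 Hz.
The photon relation is p = hf/c, giving p = 3.311 × 10^-21 kg·m/s.
Converting to keV/c: p = 6195 keV/c ≈ 6200 keV/c.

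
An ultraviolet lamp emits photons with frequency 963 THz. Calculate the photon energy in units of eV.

Use h = 6.62607015e-34 J·s, 1 eV = 1.602176634e-19 J.
Convert to SI: f = 963 THz = 9.63e14 Hz.
Since E = hf for a photon, E = 6.381e-19 J.
Converting to eV: E = 3.983 eV ≈ 3.98 eV.

3.98 eV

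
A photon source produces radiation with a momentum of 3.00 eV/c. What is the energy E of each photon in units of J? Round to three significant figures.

4.81 × 10^-19 J

Convert to SI: p = 3.00 eV/c = 1.6033 × 10^-27 kg·m/s.
For a photon E = pc, so E = 4.807 × 10^-19 J.
So E ≈ 4.81 × 10^-19 J.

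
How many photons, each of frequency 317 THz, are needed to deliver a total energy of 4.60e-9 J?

Per-photon energy: E = 2.100e-19 J (from frequency = 317 THz).
N = E_total / E_photon = 4.60e-9 J / 2.100e-19 J = 2.19e10.

2.19e10 photons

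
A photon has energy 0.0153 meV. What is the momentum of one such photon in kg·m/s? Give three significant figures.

Use c = 2.99792458 × 10^8 m/s, 1 eV = 1.602176634 × 10^-19 J.
In SI units: E = 0.0153 meV = 2.4513 × 10^-24 J.
For a photon p = E/c, so p = 8.177 × 10^-33 kg·m/s.
So p ≈ 8.18 × 10^-33 kg·m/s.

8.18 × 10^-33 kg·m/s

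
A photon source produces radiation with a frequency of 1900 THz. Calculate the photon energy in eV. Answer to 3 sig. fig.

First convert: f = 1900 THz = 1.9e15 Hz.
The photon relation is E = hf, giving E = 1.259e-18 J.
Converting to eV: E = 7.858 eV ≈ 7.86 eV.

7.86 eV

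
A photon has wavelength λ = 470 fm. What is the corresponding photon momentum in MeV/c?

Take h = 6.62607015 × 10^-34 J·s, c = 2.99792458 × 10^8 m/s, 1 eV = 1.602176634 × 10^-19 J.
In SI units: λ = 470 fm = 4.70 × 10^-13 m.
The photon relation is p = h/λ, giving p = 1.410 × 10^-21 kg·m/s.
Converting to MeV/c: p = 2.638 MeV/c ≈ 2.64 MeV/c.

2.64 MeV/c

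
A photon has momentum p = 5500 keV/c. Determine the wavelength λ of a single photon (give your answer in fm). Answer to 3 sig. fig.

225 fm

(h = 6.62607015e-34 J·s, c = 2.99792458e8 m/s, 1 eV = 1.602176634e-19 J.)
Convert to SI: p = 5500 keV/c = 2.9394e-21 kg·m/s.
The photon relation is λ = h/p, giving λ = 2.254e-13 m.
Converting to fm: λ = 225.4 fm ≈ 225 fm.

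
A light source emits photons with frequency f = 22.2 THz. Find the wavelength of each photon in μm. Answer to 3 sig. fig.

13.5 μm

Use c = 2.99792458·10^8 m/s.
In SI units: f = 22.2 THz = 2.22·10^13 Hz.
Since λ = c/f for a photon, λ = 1.350·10^-5 m.
Converting to μm: λ = 13.50 μm ≈ 13.5 μm.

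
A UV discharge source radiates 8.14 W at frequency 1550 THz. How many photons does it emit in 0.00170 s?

1.35·10^16 photons

Total energy: E_total = P·t = 8.14 × 0.00170 = 0.01384 J.
Per-photon energy: E = 1.027·10^-18 J.
N = E_total / E_photon = 1.35·10^16.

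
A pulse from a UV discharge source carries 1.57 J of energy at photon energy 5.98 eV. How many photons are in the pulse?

1.64·10^18 photons

Per-photon energy: E = 9.581·10^-19 J (from energy = 5.98 eV).
N = E_total / E_photon = 1.57 J / 9.581·10^-19 J = 1.64·10^18.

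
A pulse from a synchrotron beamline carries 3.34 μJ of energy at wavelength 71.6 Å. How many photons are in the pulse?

1.20e11 photons

Per-photon energy: E = 2.774e-17 J (from wavelength = 71.6 Å).
N = E_total / E_photon = 3.34e-6 J / 2.774e-17 J = 1.20e11.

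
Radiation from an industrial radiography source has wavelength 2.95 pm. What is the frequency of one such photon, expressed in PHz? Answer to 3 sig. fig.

Use c = 2.99792458e8 m/s.
First convert: λ = 2.95 pm = 2.95e-12 m.
For a photon f = c/λ, so f = 1.016e20 Hz.
Converting to PHz: f = 101600 PHz ≈ 1.02e5 PHz.

1.02e5 PHz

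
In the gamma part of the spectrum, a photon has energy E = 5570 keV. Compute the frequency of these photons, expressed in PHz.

1.35 × 10^6 PHz

(h = 6.62607015 × 10^-34 J·s, 1 eV = 1.602176634 × 10^-19 J.)
In SI units: E = 5570 keV = 8.9241 × 10^-13 J.
Apply f = E/h: f = 1.347 × 10^21 Hz.
Converting to PHz: f = 1.347 × 10^6 PHz ≈ 1.35 × 10^6 PHz.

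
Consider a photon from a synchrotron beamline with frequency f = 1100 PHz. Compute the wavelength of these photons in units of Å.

Take c = 2.99792458e8 m/s.
Convert to SI: f = 1100 PHz = 1.10e18 Hz.
Since λ = c/f for a photon, λ = 2.725e-10 m.
Converting to Å: λ = 2.725 Å ≈ 2.73 Å.

2.73 Å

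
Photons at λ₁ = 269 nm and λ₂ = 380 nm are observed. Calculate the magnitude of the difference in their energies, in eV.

1.35 eV

Using E = hc/λ: E₁ = 7.385e-19 J, E₂ = 5.227e-19 J.
|ΔE| = |7.385e-19 − 5.227e-19| = 2.16e-19 J = 1.35 eV.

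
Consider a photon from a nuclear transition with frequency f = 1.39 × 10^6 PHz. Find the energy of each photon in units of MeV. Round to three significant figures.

5.75 MeV

First convert: f = 1.39 × 10^6 PHz = 1.39 × 10^21 Hz.
Since E = hf for a photon, E = 9.210 × 10^-13 J.
Converting to MeV: E = 5.749 MeV ≈ 5.75 MeV.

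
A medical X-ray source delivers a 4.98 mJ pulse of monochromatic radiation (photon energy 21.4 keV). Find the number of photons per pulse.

Per-photon energy: E = 3.429 × 10^-15 J (from energy = 21.4 keV).
N = E_total / E_photon = 0.00498 J / 3.429 × 10^-15 J = 1.45 × 10^12.

1.45 × 10^12 photons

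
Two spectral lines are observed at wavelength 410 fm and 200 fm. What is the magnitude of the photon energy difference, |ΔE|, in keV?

3180 keV

Using E = hc/λ: E₁ = 4.845e-13 J, E₂ = 9.932e-13 J.
|ΔE| = |4.845e-13 − 9.932e-13| = 5.09e-13 J = 3180 keV.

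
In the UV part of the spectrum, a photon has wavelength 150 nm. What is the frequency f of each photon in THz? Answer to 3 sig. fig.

First convert: λ = 150 nm = 1.5e-7 m.
Apply f = c/λ: f = 1.999e15 Hz.
Converting to THz: f = 1999 THz ≈ 2000 THz.

2000 THz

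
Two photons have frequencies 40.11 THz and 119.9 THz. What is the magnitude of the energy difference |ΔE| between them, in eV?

0.330 eV

Using E = hf: E₁ = 2.6577 × 10^-20 J, E₂ = 7.9447 × 10^-20 J.
|ΔE| = |2.6577 × 10^-20 − 7.9447 × 10^-20| = 5.29 × 10^-20 J = 0.330 eV.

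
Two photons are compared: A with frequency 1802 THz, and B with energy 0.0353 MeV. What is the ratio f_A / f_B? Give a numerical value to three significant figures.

2.11 × 10^-4

f_A = 1.802 × 10^15 Hz (from frequency = 1802 THz, via f given directly).
f_B = 8.536 × 10^18 Hz (from energy = 0.0353 MeV, via f = E/h).
Ratio = 1.802 × 10^15 / 8.536 × 10^18 = 2.11 × 10^-4.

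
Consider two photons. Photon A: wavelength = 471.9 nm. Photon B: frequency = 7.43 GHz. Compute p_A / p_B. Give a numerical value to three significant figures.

p_A = 1.404e-27 kg·m/s (from wavelength = 471.9 nm, via p = h/λ).
p_B = 1.642e-32 kg·m/s (from frequency = 7.43 GHz, via p = hf/c).
Ratio = 1.404e-27 / 1.642e-32 = 8.55e4.

8.55e4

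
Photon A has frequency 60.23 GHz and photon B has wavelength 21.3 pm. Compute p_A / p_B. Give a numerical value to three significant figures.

4.28 × 10^-9

p_A = 1.331 × 10^-31 kg·m/s (from frequency = 60.23 GHz, via p = hf/c).
p_B = 3.111 × 10^-23 kg·m/s (from wavelength = 21.3 pm, via p = h/λ).
Ratio = 1.331 × 10^-31 / 3.111 × 10^-23 = 4.28 × 10^-9.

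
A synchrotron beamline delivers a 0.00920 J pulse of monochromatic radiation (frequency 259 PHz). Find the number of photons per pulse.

Per-photon energy: E = 1.716e-16 J (from frequency = 259 PHz).
N = E_total / E_photon = 0.00920 J / 1.716e-16 J = 5.36e13.

5.36e13 photons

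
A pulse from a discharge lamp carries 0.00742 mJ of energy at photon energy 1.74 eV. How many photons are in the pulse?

Per-photon energy: E = 2.788e-19 J (from energy = 1.74 eV).
N = E_total / E_photon = 7.42e-6 J / 2.788e-19 J = 2.66e13.

2.66e13 photons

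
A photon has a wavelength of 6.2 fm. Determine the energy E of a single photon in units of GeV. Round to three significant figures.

First convert: λ = 6.2 fm = 6.2e-15 m.
Apply E = hc/λ: E = 3.204e-11 J.
Converting to GeV: E = 0.2000 GeV ≈ 0.200 GeV.

0.200 GeV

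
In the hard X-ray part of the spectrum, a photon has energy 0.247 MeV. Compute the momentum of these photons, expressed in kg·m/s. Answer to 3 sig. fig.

1.32 × 10^-22 kg·m/s

Convert to SI: E = 0.247 MeV = 3.9574 × 10^-14 J.
Apply p = E/c: p = 1.320 × 10^-22 kg·m/s.
So p ≈ 1.32 × 10^-22 kg·m/s.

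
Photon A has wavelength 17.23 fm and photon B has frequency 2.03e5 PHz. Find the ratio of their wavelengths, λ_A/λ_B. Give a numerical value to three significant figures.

λ_A = 1.723e-14 m (from wavelength = 17.23 fm, via λ given directly).
λ_B = 1.477e-12 m (from frequency = 2.03e5 PHz, via λ = c/f).
Ratio = 1.723e-14 / 1.477e-12 = 0.0117.

0.0117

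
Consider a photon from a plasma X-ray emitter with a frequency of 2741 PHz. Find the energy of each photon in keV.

Take h = 6.62607015 × 10^-34 J·s, 1 eV = 1.602176634 × 10^-19 J.
First convert: f = 2741 PHz = 2.741 × 10^18 Hz.
Since E = hf for a photon, E = 1.816 × 10^-15 J.
Converting to keV: E = 11.34 keV ≈ 11.3 keV.

11.3 keV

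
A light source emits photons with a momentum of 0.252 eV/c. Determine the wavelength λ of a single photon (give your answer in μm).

Convert to SI: p = 0.252 eV/c = 1.3468·10^-28 kg·m/s.
For a photon λ = h/p, so λ = 4.920·10^-6 m.
Converting to μm: λ = 4.920 μm ≈ 4.92 μm.

4.92 μm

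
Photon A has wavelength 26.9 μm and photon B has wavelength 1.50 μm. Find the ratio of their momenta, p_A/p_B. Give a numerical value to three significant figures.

0.0558

p_A = 2.463e-29 kg·m/s (from wavelength = 26.9 μm, via p = h/λ).
p_B = 4.417e-28 kg·m/s (from wavelength = 1.50 μm, via p = h/λ).
Ratio = 2.463e-29 / 4.417e-28 = 0.0558.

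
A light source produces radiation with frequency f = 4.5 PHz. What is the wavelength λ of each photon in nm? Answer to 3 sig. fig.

In SI units: f = 4.5 PHz = 4.5 × 10^15 Hz.
For a photon λ = c/f, so λ = 6.662 × 10^-8 m.
Converting to nm: λ = 66.62 nm ≈ 66.6 nm.

66.6 nm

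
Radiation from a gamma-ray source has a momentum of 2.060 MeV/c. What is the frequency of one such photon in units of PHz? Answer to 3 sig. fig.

4.98 × 10^5 PHz

Convert to SI: p = 2.060 MeV/c = 1.1009 × 10^-21 kg·m/s.
For a photon f = pc/h, so f = 4.981 × 10^20 Hz.
Converting to PHz: f = 498100 PHz ≈ 4.98 × 10^5 PHz.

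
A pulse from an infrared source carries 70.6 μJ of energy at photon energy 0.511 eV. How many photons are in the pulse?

Per-photon energy: E = 8.187 × 10^-20 J (from energy = 0.511 eV).
N = E_total / E_photon = 7.06 × 10^-5 J / 8.187 × 10^-20 J = 8.62 × 10^14.

8.62 × 10^14 photons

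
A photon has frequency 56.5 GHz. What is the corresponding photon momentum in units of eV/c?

Use h = 6.62607015 × 10^-34 J·s, c = 2.99792458 × 10^8 m/s, 1 eV = 1.602176634 × 10^-19 J.
First convert: f = 56.5 GHz = 5.65 × 10^10 Hz.
Apply p = hf/c: p = 1.249 × 10^-31 kg·m/s.
Converting to eV/c: p = 2.337 × 10^-4 eV/c ≈ 2.34 × 10^-4 eV/c.

2.34 × 10^-4 eV/c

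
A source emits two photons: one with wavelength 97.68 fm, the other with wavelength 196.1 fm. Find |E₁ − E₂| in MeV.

6.37 MeV

Using E = hc/λ: E₁ = 2.0336 × 10^-12 J, E₂ = 1.0130 × 10^-12 J.
|ΔE| = |2.0336 × 10^-12 − 1.0130 × 10^-12| = 1.02 × 10^-12 J = 6.37 MeV.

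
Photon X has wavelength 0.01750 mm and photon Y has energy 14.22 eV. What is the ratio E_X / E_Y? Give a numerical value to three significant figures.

E_X = 1.135·10^-20 J (from wavelength = 0.01750 mm, via E = hc/λ).
E_Y = 2.278·10^-18 J (from energy = 14.22 eV, via E given directly).
Ratio = 1.135·10^-20 / 2.278·10^-18 = 4.98·10^-3.

4.98·10^-3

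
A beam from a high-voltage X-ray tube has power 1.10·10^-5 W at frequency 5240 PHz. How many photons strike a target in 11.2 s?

3.55·10^10 photons

Total energy: E_total = P·t = 1.10·10^-5 × 11.2 = 1.232·10^-4 J.
Per-photon energy: E = 3.472·10^-15 J.
N = E_total / E_photon = 3.55·10^10.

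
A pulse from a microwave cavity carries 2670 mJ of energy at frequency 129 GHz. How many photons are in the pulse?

3.12 × 10^22 photons

Per-photon energy: E = 8.548 × 10^-23 J (from frequency = 129 GHz).
N = E_total / E_photon = 2.67 J / 8.548 × 10^-23 J = 3.12 × 10^22.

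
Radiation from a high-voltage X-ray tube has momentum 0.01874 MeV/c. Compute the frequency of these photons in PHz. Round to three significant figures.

Convert to SI: p = 0.01874 MeV/c = 1.0015 × 10^-23 kg·m/s.
For a photon f = pc/h, so f = 4.531 × 10^18 Hz.
Converting to PHz: f = 4531 PHz ≈ 4530 PHz.

4530 PHz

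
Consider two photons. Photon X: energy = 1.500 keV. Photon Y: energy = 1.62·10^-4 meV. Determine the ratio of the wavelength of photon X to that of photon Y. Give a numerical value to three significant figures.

λ_X = 8.266·10^-10 m (from energy = 1.500 keV, via λ = hc/E).
λ_Y = 7.653 m (from energy = 1.62·10^-4 meV, via λ = hc/E).
Ratio = 8.266·10^-10 / 7.653 = 1.08·10^-10.

1.08·10^-10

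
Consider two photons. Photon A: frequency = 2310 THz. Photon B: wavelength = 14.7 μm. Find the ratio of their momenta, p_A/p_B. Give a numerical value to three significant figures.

p_A = 5.106 × 10^-27 kg·m/s (from frequency = 2310 THz, via p = hf/c).
p_B = 4.508 × 10^-29 kg·m/s (from wavelength = 14.7 μm, via p = h/λ).
Ratio = 5.106 × 10^-27 / 4.508 × 10^-29 = 113.

113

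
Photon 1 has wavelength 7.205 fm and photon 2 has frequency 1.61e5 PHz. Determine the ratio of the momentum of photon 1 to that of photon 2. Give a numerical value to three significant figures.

258

p_1 = 9.196e-20 kg·m/s (from wavelength = 7.205 fm, via p = h/λ).
p_2 = 3.558e-22 kg·m/s (from frequency = 1.61e5 PHz, via p = hf/c).
Ratio = 9.196e-20 / 3.558e-22 = 258.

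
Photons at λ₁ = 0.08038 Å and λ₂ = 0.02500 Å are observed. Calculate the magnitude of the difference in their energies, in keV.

Using E = hc/λ: E₁ = 2.4713 × 10^-14 J, E₂ = 7.9458 × 10^-14 J.
|ΔE| = |2.4713 × 10^-14 − 7.9458 × 10^-14| = 5.47 × 10^-14 J = 342 keV.

342 keV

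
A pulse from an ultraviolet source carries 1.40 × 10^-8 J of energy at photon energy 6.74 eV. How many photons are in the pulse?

Per-photon energy: E = 1.080 × 10^-18 J (from energy = 6.74 eV).
N = E_total / E_photon = 1.40 × 10^-8 J / 1.080 × 10^-18 J = 1.30 × 10^10.

1.30 × 10^10 photons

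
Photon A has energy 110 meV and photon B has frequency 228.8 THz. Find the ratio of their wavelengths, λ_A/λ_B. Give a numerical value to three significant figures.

λ_A = 1.127e-5 m (from energy = 110 meV, via λ = hc/E).
λ_B = 1.310e-6 m (from frequency = 228.8 THz, via λ = c/f).
Ratio = 1.127e-5 / 1.310e-6 = 8.60.

8.60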